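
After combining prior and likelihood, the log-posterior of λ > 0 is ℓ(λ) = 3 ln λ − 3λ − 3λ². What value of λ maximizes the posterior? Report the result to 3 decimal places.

ℓ'(λ) = 3/λ − 3 − 6λ. Setting this to zero and multiplying by λ: 6λ² + 3λ − 3 = 0.
λ = (−3 + √(3² + 4·6·3)) / (2·6) = (−3 + √81) / 12 = (−3 + 9)/12 = 1/2.
ℓ''(λ) = −3/λ² − 6 < 0, confirming a maximum.

λ̂_MAP = 0.500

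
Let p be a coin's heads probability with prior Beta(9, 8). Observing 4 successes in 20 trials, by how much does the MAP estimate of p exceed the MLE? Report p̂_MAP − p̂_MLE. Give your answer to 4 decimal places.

Posterior is Beta(13, 24); MAP = (13−1)/(37−2) = 12/35 ≈ 0.34286.
MLE ignores the prior: p̂_MLE = k/n = 4/20 ≈ 0.20000.
Difference = 12/35 − 4/20 = 1/7 ≈ 0.1429.

MAP − MLE = 0.1429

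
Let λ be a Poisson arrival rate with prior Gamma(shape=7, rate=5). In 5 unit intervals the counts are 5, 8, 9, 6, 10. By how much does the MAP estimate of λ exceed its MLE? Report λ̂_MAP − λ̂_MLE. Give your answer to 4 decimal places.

Σxᵢ = 38. Posterior is Gamma(45, 10); MAP = (45−1)/10 = 44/10 ≈ 4.40000.
MLE = x̄ = 38/5 ≈ 7.60000.
Difference = 44/10 − 38/5 = -16/5 ≈ -3.2000.

MAP − MLE = -3.2000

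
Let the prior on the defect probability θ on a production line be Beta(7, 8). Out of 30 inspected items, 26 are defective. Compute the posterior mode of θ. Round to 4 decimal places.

Prior: Beta(7, 8).
Data: 26 successes in 30 trials. The binomial likelihood contributes θ^26(1−θ)^4, so the posterior is Beta(7+26, 8+4) = Beta(33, 12).
For Beta(a, b) with a, b > 1 the mode is (a−1)/(a+b−2) = 32/43 ≈ 0.7442.

θ̂_MAP = 0.7442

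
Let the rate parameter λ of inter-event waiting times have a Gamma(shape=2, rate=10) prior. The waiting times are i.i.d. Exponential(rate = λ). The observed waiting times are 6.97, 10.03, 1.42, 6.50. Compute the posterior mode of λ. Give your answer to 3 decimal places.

λ̂_MAP = 0.143

The Exponential(rate=λ) likelihood is ∝ λ^n e^(−λΣtᵢ). Here n = 4 and Σtᵢ = 6.97 + 10.03 + 1.42 + 6.50 = 24.92.
Posterior ∝ λe^(−10λ) · λ^4e^(−24.92λ) = λ^5e^(−34.92λ), i.e. Gamma(6, 34.92).
Mode = (a−1)/b = 5/34.92 ≈ 0.143.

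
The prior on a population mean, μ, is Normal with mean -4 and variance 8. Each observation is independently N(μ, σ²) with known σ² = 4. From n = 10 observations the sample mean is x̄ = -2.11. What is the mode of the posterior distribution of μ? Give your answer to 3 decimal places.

μ̂_MAP = -2.200

n = 10, x̄ = -2.11.
For a Normal prior and Normal likelihood with known variance, the posterior is Normal; its mode equals its mean, the precision-weighted average.
Prior precision 1/σ₀² = 1/8 = 0.125; data precision n/σ² = 10/4 = 2.5.
μ̂ = (0.125·(-4) + 2.5·(-2.11)) / (0.125 + 2.5) = (-5.775)/2.625 = -2.200.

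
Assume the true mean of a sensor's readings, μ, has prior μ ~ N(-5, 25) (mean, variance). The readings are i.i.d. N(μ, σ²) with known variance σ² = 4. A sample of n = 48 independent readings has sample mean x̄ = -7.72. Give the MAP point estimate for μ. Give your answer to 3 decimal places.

μ̂_MAP = -7.711

n = 48, x̄ = -7.72.
For a Normal prior and Normal likelihood with known variance, the posterior is Normal; its mode equals its mean, the precision-weighted average.
Prior precision 1/σ₀² = 1/25 = 0.04; data precision n/σ² = 48/4 = 12.
μ̂ = (0.04·(-5) + 12·(-7.72)) / (0.04 + 12) = (-92.84)/12.04 = -2321/301 ≈ -7.711.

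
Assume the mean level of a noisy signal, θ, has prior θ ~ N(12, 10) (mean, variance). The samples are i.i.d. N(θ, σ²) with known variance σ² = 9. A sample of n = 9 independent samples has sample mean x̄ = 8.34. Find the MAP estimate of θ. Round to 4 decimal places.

n = 9, x̄ = 8.34.
For a Normal prior and Normal likelihood with known variance, the posterior is Normal; its mode equals its mean, the precision-weighted average.
Prior precision 1/σ₀² = 1/10 = 0.1; data precision n/σ² = 9/9 = 1.
θ̂ = (0.1·12 + 1·8.34) / (0.1 + 1) = 9.54/1.1 = 477/55 ≈ 8.6727.

θ̂_MAP = 8.6727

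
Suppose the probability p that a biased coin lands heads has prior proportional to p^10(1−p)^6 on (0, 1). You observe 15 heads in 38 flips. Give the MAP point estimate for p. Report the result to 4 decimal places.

The prior density ∝ p^10(1−p)^6 is the kernel of Beta(11, 7).
Data: 15 successes in 38 trials. The binomial likelihood contributes p^15(1−p)^23, so the posterior is Beta(11+15, 7+23) = Beta(26, 30).
For Beta(a, b) with a, b > 1 the mode is (a−1)/(a+b−2) = 25/54 ≈ 0.4630.

p̂_MAP = 0.4630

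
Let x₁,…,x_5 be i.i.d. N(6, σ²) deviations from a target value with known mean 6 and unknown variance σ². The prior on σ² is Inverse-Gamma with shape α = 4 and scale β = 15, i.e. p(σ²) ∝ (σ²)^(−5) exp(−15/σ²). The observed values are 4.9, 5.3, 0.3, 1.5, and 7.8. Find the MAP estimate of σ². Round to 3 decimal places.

σ̂²_MAP = 5.845

Sum of squared deviations about the known mean: SS = (4.9−6)² + (5.3−6)² + (0.3−6)² + (1.5−6)² + (7.8−6)² = 57.68.
The Normal likelihood contributes (σ²)^(−n/2) exp(−SS/(2σ²)), so the posterior is Inverse-Gamma(α + n/2, β + SS/2) = Inverse-Gamma(6.5, 43.84).
The mode of Inverse-Gamma(a, b) is b/(a+1) = 43.84/7.5 ≈ 5.845.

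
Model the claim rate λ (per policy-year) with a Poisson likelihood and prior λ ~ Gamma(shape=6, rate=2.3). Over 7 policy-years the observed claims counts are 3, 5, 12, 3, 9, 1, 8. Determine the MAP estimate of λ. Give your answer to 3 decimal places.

λ̂_MAP = 4.946

Σxᵢ = 3+5+12+3+9+1+8 = 41, with n = 7.
Posterior ∝ λ^5e^(−2.3λ) · λ^41e^(−7λ) = λ^46e^(−9.3λ), i.e. Gamma(shape=47, rate=9.3).
The mode of a Gamma(a, b) with a ≥ 1 (shape–rate) is (a−1)/b = 46/9.3 ≈ 4.946.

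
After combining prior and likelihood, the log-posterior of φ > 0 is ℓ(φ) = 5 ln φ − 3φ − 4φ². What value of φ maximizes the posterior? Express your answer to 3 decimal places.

φ̂_MAP = 0.625

ℓ'(φ) = 5/φ − 3 − 8φ. Setting this to zero and multiplying by φ: 8φ² + 3φ − 5 = 0.
φ = (−3 + √(3² + 4·8·5)) / (2·8) = (−3 + √169) / 16 = (−3 + 13)/16 = 5/8.
ℓ''(φ) = −5/φ² − 8 < 0, confirming a maximum.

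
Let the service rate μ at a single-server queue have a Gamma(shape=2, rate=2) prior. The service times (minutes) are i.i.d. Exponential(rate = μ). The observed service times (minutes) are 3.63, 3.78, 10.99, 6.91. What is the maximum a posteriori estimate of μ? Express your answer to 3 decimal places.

The Exponential(rate=μ) likelihood is ∝ μ^n e^(−μΣtᵢ). Here n = 4 and Σtᵢ = 3.63 + 3.78 + 10.99 + 6.91 = 25.31.
Posterior ∝ μe^(−2μ) · μ^4e^(−25.31μ) = μ^5e^(−27.31μ), i.e. Gamma(6, 27.31).
Mode = (a−1)/b = 5/27.31 ≈ 0.183.

μ̂_MAP = 0.183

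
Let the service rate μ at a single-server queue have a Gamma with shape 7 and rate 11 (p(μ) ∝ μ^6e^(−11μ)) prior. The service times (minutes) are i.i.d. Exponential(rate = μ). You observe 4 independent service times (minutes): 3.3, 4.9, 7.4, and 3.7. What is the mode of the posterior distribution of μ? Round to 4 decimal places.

μ̂_MAP = 0.3300

The Exponential(rate=μ) likelihood is ∝ μ^n e^(−μΣtᵢ). Here n = 4 and Σtᵢ = 3.3 + 4.9 + 7.4 + 3.7 = 19.3.
Posterior ∝ μ^6e^(−11μ) · μ^4e^(−19.3μ) = μ^10e^(−30.3μ), i.e. Gamma(11, 30.3).
Mode = (a−1)/b = 10/30.3 ≈ 0.3300.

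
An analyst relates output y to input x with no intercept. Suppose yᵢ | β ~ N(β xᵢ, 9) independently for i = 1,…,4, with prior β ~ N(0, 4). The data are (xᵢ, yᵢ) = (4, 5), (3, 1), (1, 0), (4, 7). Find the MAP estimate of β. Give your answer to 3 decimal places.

log p(β | y) = −Σ(yᵢ − βxᵢ)²/(2·9) − β²/(2·4) + const.
Setting the derivative to zero: Σxᵢ(yᵢ − βxᵢ)/9 − β/4 = 0, so β = Σxᵢyᵢ / (Σxᵢ² + σ²/τ²).
Σxᵢyᵢ = 4·5 + 3·1 + 1·0 + 4·7 = 51; Σxᵢ² = 42; σ²/τ² = 2.25.
β̂_MAP = 51 / (42 + 2.25) = 51/44.25 ≈ 1.153.

β̂_MAP = 1.153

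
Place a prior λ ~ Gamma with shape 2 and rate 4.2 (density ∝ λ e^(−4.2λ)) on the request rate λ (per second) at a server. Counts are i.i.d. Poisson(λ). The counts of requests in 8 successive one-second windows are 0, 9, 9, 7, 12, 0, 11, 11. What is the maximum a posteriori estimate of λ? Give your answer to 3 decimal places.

Σxᵢ = 0+9+9+7+12+0+11+11 = 59, with n = 8.
Posterior ∝ λe^(−4.2λ) · λ^59e^(−8λ) = λ^60e^(−12.2λ), i.e. Gamma(shape=61, rate=12.2).
The mode of a Gamma(a, b) with a ≥ 1 (shape–rate) is (a−1)/b = 60/12.2 ≈ 4.918.

λ̂_MAP = 4.918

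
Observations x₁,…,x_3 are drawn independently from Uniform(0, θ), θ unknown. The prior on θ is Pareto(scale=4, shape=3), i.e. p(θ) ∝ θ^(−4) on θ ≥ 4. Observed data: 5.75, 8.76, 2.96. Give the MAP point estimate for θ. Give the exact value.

The Uniform(0, θ) likelihood is θ^(−n) for θ ≥ max(xᵢ), zero otherwise. Here max(xᵢ) = 8.76.
Posterior ∝ θ^(−4) · θ^(−3) = θ^(−7) on θ ≥ max(4, 8.76) = 8.76.
This density is strictly decreasing in θ, so the posterior mode lies at the lower boundary of the support.

θ̂_MAP = 8.76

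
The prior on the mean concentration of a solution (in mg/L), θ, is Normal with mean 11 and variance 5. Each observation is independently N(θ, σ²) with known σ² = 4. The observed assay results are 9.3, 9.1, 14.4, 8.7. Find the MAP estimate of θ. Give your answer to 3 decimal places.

n = 4; x̄ = (9.3 + 9.1 + 14.4 + 8.7)/4 = 41.5/4 = 10.375.
For a Normal prior and Normal likelihood with known variance, the posterior is Normal; its mode equals its mean, the precision-weighted average.
Prior precision 1/σ₀² = 1/5 = 0.2; data precision n/σ² = 4/4 = 1.
θ̂ = (0.2·11 + 1·10.375) / (0.2 + 1) = 12.575/1.2 = 503/48 ≈ 10.479.

θ̂_MAP = 10.479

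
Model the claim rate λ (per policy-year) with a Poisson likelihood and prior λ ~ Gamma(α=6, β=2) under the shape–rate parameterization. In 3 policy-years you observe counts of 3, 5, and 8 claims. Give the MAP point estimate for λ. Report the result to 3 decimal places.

λ̂_MAP = 4.200

Σxᵢ = 3+5+8 = 16, with n = 3.
Posterior ∝ λ^5e^(−2λ) · λ^16e^(−3λ) = λ^21e^(−5λ), i.e. Gamma(shape=22, rate=5).
The mode of a Gamma(a, b) with a ≥ 1 (shape–rate) is (a−1)/b = 21/5 ≈ 4.200.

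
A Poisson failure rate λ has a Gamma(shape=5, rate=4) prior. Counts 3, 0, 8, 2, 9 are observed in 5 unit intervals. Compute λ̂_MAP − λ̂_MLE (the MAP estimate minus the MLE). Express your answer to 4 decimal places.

MAP − MLE = -1.5111

Σxᵢ = 22. Posterior is Gamma(27, 9); MAP = (27−1)/9 = 26/9 ≈ 2.88889.
MLE = x̄ = 22/5 ≈ 4.40000.
Difference = 26/9 − 22/5 = -68/45 ≈ -1.5111.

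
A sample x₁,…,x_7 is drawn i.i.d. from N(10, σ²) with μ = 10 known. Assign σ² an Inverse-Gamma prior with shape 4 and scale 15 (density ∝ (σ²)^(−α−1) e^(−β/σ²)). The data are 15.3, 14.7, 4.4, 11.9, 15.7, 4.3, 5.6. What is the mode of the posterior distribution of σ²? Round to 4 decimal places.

Sum of squared deviations about the known mean: SS = (15.3−10)² + (14.7−10)² + (4.4−10)² + (11.9−10)² + (15.7−10)² + (4.3−10)² + (5.6−10)² = 169.49.
The Normal likelihood contributes (σ²)^(−n/2) exp(−SS/(2σ²)), so the posterior is Inverse-Gamma(α + n/2, β + SS/2) = Inverse-Gamma(7.5, 99.745).
The mode of Inverse-Gamma(a, b) is b/(a+1) = 99.745/8.5 ≈ 11.7347.

σ̂²_MAP = 11.7347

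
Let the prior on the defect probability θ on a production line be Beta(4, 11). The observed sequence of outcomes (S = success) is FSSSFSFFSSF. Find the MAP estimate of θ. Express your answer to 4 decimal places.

Prior: Beta(4, 11).
Data: 6 successes in 11 trials (from the sequence). The binomial likelihood contributes θ^6(1−θ)^5, so the posterior is Beta(4+6, 11+5) = Beta(10, 16).
For Beta(a, b) with a, b > 1 the mode is (a−1)/(a+b−2) = 9/24 ≈ 0.3750.

θ̂_MAP = 0.3750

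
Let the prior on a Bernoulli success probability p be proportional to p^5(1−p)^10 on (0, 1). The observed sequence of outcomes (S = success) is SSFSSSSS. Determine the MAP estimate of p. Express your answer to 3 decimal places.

The prior density ∝ p^5(1−p)^10 is the kernel of Beta(6, 11).
Data: 7 successes in 8 trials (from the sequence). The binomial likelihood contributes p^7(1−p)^1, so the posterior is Beta(6+7, 11+1) = Beta(13, 12).
For Beta(a, b) with a, b > 1 the mode is (a−1)/(a+b−2) = 12/23 ≈ 0.522.

p̂_MAP = 0.522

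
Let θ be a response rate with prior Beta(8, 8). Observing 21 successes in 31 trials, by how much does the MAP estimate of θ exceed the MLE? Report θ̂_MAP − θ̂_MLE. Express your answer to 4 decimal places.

Posterior is Beta(29, 18); MAP = (29−1)/(47−2) = 28/45 ≈ 0.62222.
MLE ignores the prior: θ̂_MLE = k/n = 21/31 ≈ 0.67742.
Difference = 28/45 − 21/31 = -77/1395 ≈ -0.0552.

MAP − MLE = -0.0552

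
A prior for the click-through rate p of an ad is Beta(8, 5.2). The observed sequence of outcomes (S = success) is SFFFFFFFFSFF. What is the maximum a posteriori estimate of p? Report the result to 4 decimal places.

p̂_MAP = 0.3879

Prior: Beta(8, 5.2).
Data: 2 successes in 12 trials (from the sequence). The binomial likelihood contributes p^2(1−p)^10, so the posterior is Beta(8+2, 5.2+10) = Beta(10, 15.2).
For Beta(a, b) with a, b > 1 the mode is (a−1)/(a+b−2) = 9/23.2 ≈ 0.3879.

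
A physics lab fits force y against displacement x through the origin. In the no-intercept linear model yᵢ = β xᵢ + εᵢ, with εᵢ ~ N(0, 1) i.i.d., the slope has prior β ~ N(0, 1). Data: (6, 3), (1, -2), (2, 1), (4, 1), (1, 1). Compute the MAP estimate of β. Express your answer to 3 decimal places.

β̂_MAP = 0.390

log p(β | y) = −Σ(yᵢ − βxᵢ)²/(2·1) − β²/(2·1) + const.
Setting the derivative to zero: Σxᵢ(yᵢ − βxᵢ)/1 − β/1 = 0, so β = Σxᵢyᵢ / (Σxᵢ² + σ²/τ²).
Σxᵢyᵢ = 6·3 + 1·(-2) + 2·1 + 4·1 + 1·1 = 23; Σxᵢ² = 58; σ²/τ² = 1.
β̂_MAP = 23 / (58 + 1) = 23/59 ≈ 0.390.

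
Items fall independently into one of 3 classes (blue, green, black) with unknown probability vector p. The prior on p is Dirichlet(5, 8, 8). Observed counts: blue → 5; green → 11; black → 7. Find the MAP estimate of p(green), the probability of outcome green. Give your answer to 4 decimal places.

The posterior is Dirichlet(αᵢ + nᵢ) = Dirichlet(10, 19, 15).
For a Dirichlet(a₁,…,a_K) with all aᵢ > 1, the mode has j-th component (aⱼ − 1)/(Σaᵢ − K).
Here Σaᵢ = 44 and K = 3, so p(green) = (19 − 1)/(44 − 3) = 18/41 ≈ 0.4390.

MAP estimate of p(green) = 0.4390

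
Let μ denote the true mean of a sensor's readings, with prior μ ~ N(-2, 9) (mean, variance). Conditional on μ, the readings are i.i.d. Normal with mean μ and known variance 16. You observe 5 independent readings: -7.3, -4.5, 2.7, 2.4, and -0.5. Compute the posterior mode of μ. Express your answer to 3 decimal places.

μ̂_MAP = -1.587

n = 5; x̄ = ((-7.3) + (-4.5) + 2.7 + 2.4 + (-0.5))/5 = -7.2/5 = -1.44.
For a Normal prior and Normal likelihood with known variance, the posterior is Normal; its mode equals its mean, the precision-weighted average.
Prior precision 1/σ₀² = 1/9; data precision n/σ² = 5/16 = 0.3125.
μ̂ = ((1/9)·(-2) + 0.3125·(-1.44)) / (1/9 + 0.3125) = (-121/180)/(61/144) = -484/305 ≈ -1.587.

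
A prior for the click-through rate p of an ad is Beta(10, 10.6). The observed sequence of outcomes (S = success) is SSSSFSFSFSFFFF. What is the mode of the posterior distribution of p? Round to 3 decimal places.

Prior: Beta(10, 10.6).
Data: 7 successes in 14 trials (from the sequence). The binomial likelihood contributes p^7(1−p)^7, so the posterior is Beta(10+7, 10.6+7) = Beta(17, 17.6).
For Beta(a, b) with a, b > 1 the mode is (a−1)/(a+b−2) = 16/32.6 ≈ 0.491.

p̂_MAP = 0.491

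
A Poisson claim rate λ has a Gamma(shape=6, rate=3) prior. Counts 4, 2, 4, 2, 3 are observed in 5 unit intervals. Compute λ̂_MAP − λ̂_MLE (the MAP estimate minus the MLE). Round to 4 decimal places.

Σxᵢ = 15. Posterior is Gamma(21, 8); MAP = (21−1)/8 = 20/8 ≈ 2.50000.
MLE = x̄ = 15/5 ≈ 3.00000.
Difference = 20/8 − 15/5 = -1/2 ≈ -0.5000.

MAP − MLE = -0.5000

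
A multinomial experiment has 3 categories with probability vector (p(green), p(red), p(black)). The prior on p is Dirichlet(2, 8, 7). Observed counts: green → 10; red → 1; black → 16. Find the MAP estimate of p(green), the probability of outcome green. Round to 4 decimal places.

MAP estimate of p(green) = 0.2683

The posterior is Dirichlet(αᵢ + nᵢ) = Dirichlet(12, 9, 23).
For a Dirichlet(a₁,…,a_K) with all aᵢ > 1, the mode has j-th component (aⱼ − 1)/(Σaᵢ − K).
Here Σaᵢ = 44 and K = 3, so p(green) = (12 − 1)/(44 − 3) = 11/41 ≈ 0.2683.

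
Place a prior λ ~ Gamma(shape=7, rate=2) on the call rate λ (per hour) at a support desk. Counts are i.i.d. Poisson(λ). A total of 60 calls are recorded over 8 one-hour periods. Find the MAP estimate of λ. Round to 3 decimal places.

λ̂_MAP = 6.600

Σxᵢ = 60, n = 8.
Posterior ∝ λ^6e^(−2λ) · λ^60e^(−8λ) = λ^66e^(−10λ), i.e. Gamma(shape=67, rate=10).
The mode of a Gamma(a, b) with a ≥ 1 (shape–rate) is (a−1)/b = 66/10 ≈ 6.600.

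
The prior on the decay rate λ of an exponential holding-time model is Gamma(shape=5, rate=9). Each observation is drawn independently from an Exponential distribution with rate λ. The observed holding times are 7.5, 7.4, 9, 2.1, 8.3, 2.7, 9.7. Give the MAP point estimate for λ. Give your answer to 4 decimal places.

λ̂_MAP = 0.1975

The Exponential(rate=λ) likelihood is ∝ λ^n e^(−λΣtᵢ). Here n = 7 and Σtᵢ = 7.5 + 7.4 + 9 + 2.1 + 8.3 + 2.7 + 9.7 = 46.7.
Posterior ∝ λ^4e^(−9λ) · λ^7e^(−46.7λ) = λ^11e^(−55.7λ), i.e. Gamma(12, 55.7).
Mode = (a−1)/b = 11/55.7 ≈ 0.1975.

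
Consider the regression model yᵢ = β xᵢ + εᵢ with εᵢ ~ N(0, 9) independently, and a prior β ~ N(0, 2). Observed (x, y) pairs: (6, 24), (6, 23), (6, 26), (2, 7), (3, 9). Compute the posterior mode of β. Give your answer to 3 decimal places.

log p(β | y) = −Σ(yᵢ − βxᵢ)²/(2·9) − β²/(2·2) + const.
Setting the derivative to zero: Σxᵢ(yᵢ − βxᵢ)/9 − β/2 = 0, so β = Σxᵢyᵢ / (Σxᵢ² + σ²/τ²).
Σxᵢyᵢ = 6·24 + 6·23 + 6·26 + 2·7 + 3·9 = 479; Σxᵢ² = 121; σ²/τ² = 4.5.
β̂_MAP = 479 / (121 + 4.5) = 479/125.5 ≈ 3.817.

β̂_MAP = 3.817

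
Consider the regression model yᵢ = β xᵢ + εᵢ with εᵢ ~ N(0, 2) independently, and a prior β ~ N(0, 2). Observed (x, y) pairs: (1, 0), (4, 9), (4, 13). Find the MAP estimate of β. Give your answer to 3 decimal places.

log p(β | y) = −Σ(yᵢ − βxᵢ)²/(2·2) − β²/(2·2) + const.
Setting the derivative to zero: Σxᵢ(yᵢ − βxᵢ)/2 − β/2 = 0, so β = Σxᵢyᵢ / (Σxᵢ² + σ²/τ²).
Σxᵢyᵢ = 1·0 + 4·9 + 4·13 = 88; Σxᵢ² = 33; σ²/τ² = 1.
β̂_MAP = 88 / (33 + 1) = 88/34 ≈ 2.588.

β̂_MAP = 2.588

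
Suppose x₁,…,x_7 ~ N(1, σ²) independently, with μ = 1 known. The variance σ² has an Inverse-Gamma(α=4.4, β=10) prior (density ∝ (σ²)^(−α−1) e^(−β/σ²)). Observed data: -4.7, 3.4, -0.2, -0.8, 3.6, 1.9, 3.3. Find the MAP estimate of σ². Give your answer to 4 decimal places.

Sum of squared deviations about the known mean: SS = (-4.7−1)² + (3.4−1)² + (-0.2−1)² + (-0.8−1)² + (3.6−1)² + (1.9−1)² + (3.3−1)² = 55.79.
The Normal likelihood contributes (σ²)^(−n/2) exp(−SS/(2σ²)), so the posterior is Inverse-Gamma(α + n/2, β + SS/2) = Inverse-Gamma(7.9, 37.895).
The mode of Inverse-Gamma(a, b) is b/(a+1) = 37.895/8.9 ≈ 4.2579.

σ̂²_MAP = 4.2579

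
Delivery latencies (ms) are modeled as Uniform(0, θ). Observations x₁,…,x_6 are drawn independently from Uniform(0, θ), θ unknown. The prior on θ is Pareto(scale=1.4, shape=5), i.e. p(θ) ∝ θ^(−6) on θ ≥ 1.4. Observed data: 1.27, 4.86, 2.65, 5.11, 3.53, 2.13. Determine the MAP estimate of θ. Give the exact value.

θ̂_MAP = 5.11

The Uniform(0, θ) likelihood is θ^(−n) for θ ≥ max(xᵢ), zero otherwise. Here max(xᵢ) = 5.11.
Posterior ∝ θ^(−6) · θ^(−6) = θ^(−12) on θ ≥ max(1.4, 5.11) = 5.11.
This density is strictly decreasing in θ, so the posterior mode lies at the lower boundary of the support.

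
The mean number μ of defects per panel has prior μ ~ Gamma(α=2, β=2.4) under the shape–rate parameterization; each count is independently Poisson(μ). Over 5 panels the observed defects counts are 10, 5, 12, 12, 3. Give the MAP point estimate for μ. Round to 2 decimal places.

μ̂_MAP = 5.81

Σxᵢ = 10+5+12+12+3 = 42, with n = 5.
Posterior ∝ μe^(−2.4μ) · μ^42e^(−5μ) = μ^43e^(−7.4μ), i.e. Gamma(shape=44, rate=7.4).
The mode of a Gamma(a, b) with a ≥ 1 (shape–rate) is (a−1)/b = 43/7.4 ≈ 5.81.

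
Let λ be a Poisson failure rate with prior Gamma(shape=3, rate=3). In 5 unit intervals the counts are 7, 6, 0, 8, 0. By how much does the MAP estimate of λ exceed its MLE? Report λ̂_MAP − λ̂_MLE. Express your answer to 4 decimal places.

MAP − MLE = -1.3250

Σxᵢ = 21. Posterior is Gamma(24, 8); MAP = (24−1)/8 = 23/8 ≈ 2.87500.
MLE = x̄ = 21/5 ≈ 4.20000.
Difference = 23/8 − 21/5 = -53/40 ≈ -1.3250.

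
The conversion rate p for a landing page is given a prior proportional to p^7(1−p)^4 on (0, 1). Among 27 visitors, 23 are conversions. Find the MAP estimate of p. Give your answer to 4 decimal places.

The prior density ∝ p^7(1−p)^4 is the kernel of Beta(8, 5).
Data: 23 successes in 27 trials. The binomial likelihood contributes p^23(1−p)^4, so the posterior is Beta(8+23, 5+4) = Beta(31, 9).
For Beta(a, b) with a, b > 1 the mode is (a−1)/(a+b−2) = 30/38 ≈ 0.7895.

p̂_MAP = 0.7895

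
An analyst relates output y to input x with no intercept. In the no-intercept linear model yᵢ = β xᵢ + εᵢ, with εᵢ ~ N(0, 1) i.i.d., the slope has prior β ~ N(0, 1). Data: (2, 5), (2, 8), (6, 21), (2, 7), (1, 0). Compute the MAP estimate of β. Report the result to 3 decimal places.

β̂_MAP = 3.320

log p(β | y) = −Σ(yᵢ − βxᵢ)²/(2·1) − β²/(2·1) + const.
Setting the derivative to zero: Σxᵢ(yᵢ − βxᵢ)/1 − β/1 = 0, so β = Σxᵢyᵢ / (Σxᵢ² + σ²/τ²).
Σxᵢyᵢ = 2·5 + 2·8 + 6·21 + 2·7 + 1·0 = 166; Σxᵢ² = 49; σ²/τ² = 1.
β̂_MAP = 166 / (49 + 1) = 166/50 ≈ 3.320.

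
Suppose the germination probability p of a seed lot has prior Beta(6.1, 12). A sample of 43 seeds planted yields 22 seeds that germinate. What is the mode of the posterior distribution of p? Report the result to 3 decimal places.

Prior: Beta(6.1, 12).
Data: 22 successes in 43 trials. The binomial likelihood contributes p^22(1−p)^21, so the posterior is Beta(6.1+22, 12+21) = Beta(28.1, 33).
For Beta(a, b) with a, b > 1 the mode is (a−1)/(a+b−2) = 27.1/59.1 ≈ 0.459.

p̂_MAP = 0.459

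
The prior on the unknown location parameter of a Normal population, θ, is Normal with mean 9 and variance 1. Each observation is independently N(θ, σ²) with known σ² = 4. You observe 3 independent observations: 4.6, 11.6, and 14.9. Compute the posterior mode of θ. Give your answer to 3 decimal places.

θ̂_MAP = 9.586

n = 3; x̄ = (4.6 + 11.6 + 14.9)/3 = 31.1/3 = 311/30 ≈ 10.3667.
For a Normal prior and Normal likelihood with known variance, the posterior is Normal; its mode equals its mean, the precision-weighted average.
Prior precision 1/σ₀² = 1/1 = 1; data precision n/σ² = 3/4 = 0.75.
θ̂ = (1·9 + 0.75·(311/30)) / (1 + 0.75) = 16.775/1.75 = 671/70 ≈ 9.586.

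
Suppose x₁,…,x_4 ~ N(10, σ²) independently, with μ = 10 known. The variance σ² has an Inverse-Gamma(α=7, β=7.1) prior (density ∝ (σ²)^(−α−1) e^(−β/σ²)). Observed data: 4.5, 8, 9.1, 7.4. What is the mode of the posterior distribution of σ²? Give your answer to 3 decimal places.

Sum of squared deviations about the known mean: SS = (4.5−10)² + (8−10)² + (9.1−10)² + (7.4−10)² = 41.82.
The Normal likelihood contributes (σ²)^(−n/2) exp(−SS/(2σ²)), so the posterior is Inverse-Gamma(α + n/2, β + SS/2) = Inverse-Gamma(9, 28.01).
The mode of Inverse-Gamma(a, b) is b/(a+1) = 28.01/10 ≈ 2.801.

σ̂²_MAP = 2.801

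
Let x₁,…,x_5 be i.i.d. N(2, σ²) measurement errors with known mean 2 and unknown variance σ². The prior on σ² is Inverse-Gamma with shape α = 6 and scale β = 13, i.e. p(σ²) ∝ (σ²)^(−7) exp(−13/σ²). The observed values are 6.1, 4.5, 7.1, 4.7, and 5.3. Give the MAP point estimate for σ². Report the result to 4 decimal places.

Sum of squared deviations about the known mean: SS = (6.1−2)² + (4.5−2)² + (7.1−2)² + (4.7−2)² + (5.3−2)² = 67.25.
The Normal likelihood contributes (σ²)^(−n/2) exp(−SS/(2σ²)), so the posterior is Inverse-Gamma(α + n/2, β + SS/2) = Inverse-Gamma(8.5, 46.625).
The mode of Inverse-Gamma(a, b) is b/(a+1) = 46.625/9.5 ≈ 4.9079.

σ̂²_MAP = 4.9079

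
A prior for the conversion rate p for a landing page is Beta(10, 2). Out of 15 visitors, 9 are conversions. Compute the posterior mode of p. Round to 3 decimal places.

Prior: Beta(10, 2).
Data: 9 successes in 15 trials. The binomial likelihood contributes p^9(1−p)^6, so the posterior is Beta(10+9, 2+6) = Beta(19, 8).
For Beta(a, b) with a, b > 1 the mode is (a−1)/(a+b−2) = 18/25 ≈ 0.720.

p̂_MAP = 0.720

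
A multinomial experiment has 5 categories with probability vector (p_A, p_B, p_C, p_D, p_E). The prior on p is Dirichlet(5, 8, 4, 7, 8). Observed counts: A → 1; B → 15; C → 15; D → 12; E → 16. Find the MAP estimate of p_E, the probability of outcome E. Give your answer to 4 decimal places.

The posterior is Dirichlet(αᵢ + nᵢ) = Dirichlet(6, 23, 19, 19, 24).
For a Dirichlet(a₁,…,a_K) with all aᵢ > 1, the mode has j-th component (aⱼ − 1)/(Σaᵢ − K).
Here Σaᵢ = 91 and K = 5, so p_E = (24 − 1)/(91 − 5) = 23/86 ≈ 0.2674.

MAP estimate of p_E = 0.2674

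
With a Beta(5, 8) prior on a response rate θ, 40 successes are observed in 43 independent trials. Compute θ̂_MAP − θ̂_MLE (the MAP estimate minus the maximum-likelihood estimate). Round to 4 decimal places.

MAP − MLE = -0.1154

Posterior is Beta(45, 11); MAP = (45−1)/(56−2) = 44/54 ≈ 0.81481.
MLE ignores the prior: θ̂_MLE = k/n = 40/43 ≈ 0.93023.
Difference = 44/54 − 40/43 = -134/1161 ≈ -0.1154.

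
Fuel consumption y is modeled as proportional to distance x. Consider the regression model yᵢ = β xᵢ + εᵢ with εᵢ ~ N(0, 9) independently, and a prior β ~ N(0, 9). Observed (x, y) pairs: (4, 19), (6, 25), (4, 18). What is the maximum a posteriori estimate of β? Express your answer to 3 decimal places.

β̂_MAP = 4.319

log p(β | y) = −Σ(yᵢ − βxᵢ)²/(2·9) − β²/(2·9) + const.
Setting the derivative to zero: Σxᵢ(yᵢ − βxᵢ)/9 − β/9 = 0, so β = Σxᵢyᵢ / (Σxᵢ² + σ²/τ²).
Σxᵢyᵢ = 4·19 + 6·25 + 4·18 = 298; Σxᵢ² = 68; σ²/τ² = 1.
β̂_MAP = 298 / (68 + 1) = 298/69 ≈ 4.319.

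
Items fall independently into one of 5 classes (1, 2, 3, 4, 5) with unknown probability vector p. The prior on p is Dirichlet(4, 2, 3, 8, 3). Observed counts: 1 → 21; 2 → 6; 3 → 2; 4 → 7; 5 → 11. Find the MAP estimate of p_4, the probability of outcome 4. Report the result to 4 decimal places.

MAP estimate: 0.2258

The posterior is Dirichlet(αᵢ + nᵢ) = Dirichlet(25, 8, 5, 15, 14).
For a Dirichlet(a₁,…,a_K) with all aᵢ > 1, the mode has j-th component (aⱼ − 1)/(Σaᵢ − K).
Here Σaᵢ = 67 and K = 5, so p_4 = (15 − 1)/(67 − 5) = 14/62 ≈ 0.2258.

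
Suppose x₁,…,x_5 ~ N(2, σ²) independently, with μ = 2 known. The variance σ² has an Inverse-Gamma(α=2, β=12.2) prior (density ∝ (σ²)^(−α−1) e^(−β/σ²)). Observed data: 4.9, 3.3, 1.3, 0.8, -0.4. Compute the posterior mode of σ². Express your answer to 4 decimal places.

Sum of squared deviations about the known mean: SS = (4.9−2)² + (3.3−2)² + (1.3−2)² + (0.8−2)² + (-0.4−2)² = 17.79.
The Normal likelihood contributes (σ²)^(−n/2) exp(−SS/(2σ²)), so the posterior is Inverse-Gamma(α + n/2, β + SS/2) = Inverse-Gamma(4.5, 21.095).
The mode of Inverse-Gamma(a, b) is b/(a+1) = 21.095/5.5 ≈ 3.8355.

σ̂²_MAP = 3.8355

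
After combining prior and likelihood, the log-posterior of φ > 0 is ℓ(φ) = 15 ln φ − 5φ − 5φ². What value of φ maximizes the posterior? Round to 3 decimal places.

φ̂_MAP = 1.000

ℓ'(φ) = 15/φ − 5 − 10φ. Setting this to zero and multiplying by φ: 10φ² + 5φ − 15 = 0.
φ = (−5 + √(5² + 4·10·15)) / (2·10) = (−5 + √625) / 20 = (−5 + 25)/20 = 1.
ℓ''(φ) = −15/φ² − 10 < 0, confirming a maximum.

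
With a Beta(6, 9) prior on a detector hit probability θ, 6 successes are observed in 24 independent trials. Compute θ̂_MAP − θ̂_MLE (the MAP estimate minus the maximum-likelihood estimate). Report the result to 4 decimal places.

Posterior is Beta(12, 27); MAP = (12−1)/(39−2) = 11/37 ≈ 0.29730.
MLE ignores the prior: θ̂_MLE = k/n = 6/24 ≈ 0.25000.
Difference = 11/37 − 6/24 = 7/148 ≈ 0.0473.

MAP − MLE = 0.0473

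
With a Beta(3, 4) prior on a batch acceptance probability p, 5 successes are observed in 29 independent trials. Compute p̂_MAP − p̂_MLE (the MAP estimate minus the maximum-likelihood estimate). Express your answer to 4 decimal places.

Posterior is Beta(8, 28); MAP = (8−1)/(36−2) = 7/34 ≈ 0.20588.
MLE ignores the prior: p̂_MLE = k/n = 5/29 ≈ 0.17241.
Difference = 7/34 − 5/29 = 33/986 ≈ 0.0335.

MAP − MLE = 0.0335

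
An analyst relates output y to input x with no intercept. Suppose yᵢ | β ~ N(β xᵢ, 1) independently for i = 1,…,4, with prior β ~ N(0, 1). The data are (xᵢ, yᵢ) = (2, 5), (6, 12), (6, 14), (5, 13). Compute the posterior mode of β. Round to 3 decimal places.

log p(β | y) = −Σ(yᵢ − βxᵢ)²/(2·1) − β²/(2·1) + const.
Setting the derivative to zero: Σxᵢ(yᵢ − βxᵢ)/1 − β/1 = 0, so β = Σxᵢyᵢ / (Σxᵢ² + σ²/τ²).
Σxᵢyᵢ = 2·5 + 6·12 + 6·14 + 5·13 = 231; Σxᵢ² = 101; σ²/τ² = 1.
β̂_MAP = 231 / (101 + 1) = 231/102 ≈ 2.265.

β̂_MAP = 2.265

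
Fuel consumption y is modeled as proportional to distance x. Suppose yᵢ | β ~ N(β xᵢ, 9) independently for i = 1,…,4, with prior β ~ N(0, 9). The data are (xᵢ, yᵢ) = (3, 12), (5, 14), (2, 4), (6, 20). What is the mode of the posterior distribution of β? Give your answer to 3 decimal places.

β̂_MAP = 3.120

log p(β | y) = −Σ(yᵢ − βxᵢ)²/(2·9) − β²/(2·9) + const.
Setting the derivative to zero: Σxᵢ(yᵢ − βxᵢ)/9 − β/9 = 0, so β = Σxᵢyᵢ / (Σxᵢ² + σ²/τ²).
Σxᵢyᵢ = 3·12 + 5·14 + 2·4 + 6·20 = 234; Σxᵢ² = 74; σ²/τ² = 1.
β̂_MAP = 234 / (74 + 1) = 234/75 ≈ 3.120.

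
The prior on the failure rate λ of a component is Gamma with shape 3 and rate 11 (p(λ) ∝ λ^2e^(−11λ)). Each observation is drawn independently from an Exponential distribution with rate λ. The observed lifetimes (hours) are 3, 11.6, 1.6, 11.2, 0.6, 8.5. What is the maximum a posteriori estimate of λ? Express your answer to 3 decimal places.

The Exponential(rate=λ) likelihood is ∝ λ^n e^(−λΣtᵢ). Here n = 6 and Σtᵢ = 3 + 11.6 + 1.6 + 11.2 + 0.6 + 8.5 = 36.5.
Posterior ∝ λ^2e^(−11λ) · λ^6e^(−36.5λ) = λ^8e^(−47.5λ), i.e. Gamma(9, 47.5).
Mode = (a−1)/b = 8/47.5 ≈ 0.168.

λ̂_MAP = 0.168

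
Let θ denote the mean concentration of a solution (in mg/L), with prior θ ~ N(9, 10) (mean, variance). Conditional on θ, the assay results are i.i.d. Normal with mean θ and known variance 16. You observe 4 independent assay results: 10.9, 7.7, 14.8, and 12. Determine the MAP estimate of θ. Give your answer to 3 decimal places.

θ̂_MAP = 10.679

n = 4; x̄ = (10.9 + 7.7 + 14.8 + 12)/4 = 45.4/4 = 11.35.
For a Normal prior and Normal likelihood with known variance, the posterior is Normal; its mode equals its mean, the precision-weighted average.
Prior precision 1/σ₀² = 1/10 = 0.1; data precision n/σ² = 4/16 = 0.25.
θ̂ = (0.1·9 + 0.25·11.35) / (0.1 + 0.25) = 3.7375/0.35 = 299/28 ≈ 10.679.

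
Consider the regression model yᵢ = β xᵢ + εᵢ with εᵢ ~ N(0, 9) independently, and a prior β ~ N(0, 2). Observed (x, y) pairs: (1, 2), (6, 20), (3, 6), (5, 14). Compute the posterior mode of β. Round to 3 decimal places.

log p(β | y) = −Σ(yᵢ − βxᵢ)²/(2·9) − β²/(2·2) + const.
Setting the derivative to zero: Σxᵢ(yᵢ − βxᵢ)/9 − β/2 = 0, so β = Σxᵢyᵢ / (Σxᵢ² + σ²/τ²).
Σxᵢyᵢ = 1·2 + 6·20 + 3·6 + 5·14 = 210; Σxᵢ² = 71; σ²/τ² = 4.5.
β̂_MAP = 210 / (71 + 4.5) = 210/75.5 ≈ 2.781.

β̂_MAP = 2.781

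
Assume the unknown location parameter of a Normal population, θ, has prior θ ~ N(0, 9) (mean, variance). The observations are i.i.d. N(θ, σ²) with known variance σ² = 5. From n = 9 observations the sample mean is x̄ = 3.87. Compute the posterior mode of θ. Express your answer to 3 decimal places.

n = 9, x̄ = 3.87.
For a Normal prior and Normal likelihood with known variance, the posterior is Normal; its mode equals its mean, the precision-weighted average.
Prior precision 1/σ₀² = 1/9; data precision n/σ² = 9/5 = 1.8.
θ̂ = ((1/9)·0 + 1.8·3.87) / (1/9 + 1.8) = 6.966/(86/45) = 3.645.

θ̂_MAP = 3.645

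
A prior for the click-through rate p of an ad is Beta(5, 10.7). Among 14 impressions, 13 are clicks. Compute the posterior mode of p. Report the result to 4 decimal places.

p̂_MAP = 0.6137

Prior: Beta(5, 10.7).
Data: 13 successes in 14 trials. The binomial likelihood contributes p^13(1−p)^1, so the posterior is Beta(5+13, 10.7+1) = Beta(18, 11.7).
For Beta(a, b) with a, b > 1 the mode is (a−1)/(a+b−2) = 17/27.7 ≈ 0.6137.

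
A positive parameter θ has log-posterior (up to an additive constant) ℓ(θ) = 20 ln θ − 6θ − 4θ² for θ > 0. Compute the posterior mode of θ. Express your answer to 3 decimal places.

θ̂_MAP = 1.250

ℓ'(θ) = 20/θ − 6 − 8θ. Setting this to zero and multiplying by θ: 8θ² + 6θ − 20 = 0.
θ = (−6 + √(6² + 4·8·20)) / (2·8) = (−6 + √676) / 16 = (−6 + 26)/16 = 5/4.
ℓ''(θ) = −20/θ² − 8 < 0, confirming a maximum.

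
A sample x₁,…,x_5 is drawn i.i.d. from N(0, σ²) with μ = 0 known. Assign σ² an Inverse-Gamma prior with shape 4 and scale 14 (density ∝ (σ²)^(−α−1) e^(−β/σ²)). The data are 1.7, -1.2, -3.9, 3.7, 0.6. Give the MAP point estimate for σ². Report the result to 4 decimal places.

Sum of squared deviations about the known mean: SS = (1.7−0)² + (-1.2−0)² + (-3.9−0)² + (3.7−0)² + (0.6−0)² = 33.59.
The Normal likelihood contributes (σ²)^(−n/2) exp(−SS/(2σ²)), so the posterior is Inverse-Gamma(α + n/2, β + SS/2) = Inverse-Gamma(6.5, 30.795).
The mode of Inverse-Gamma(a, b) is b/(a+1) = 30.795/7.5 ≈ 4.1060.

σ̂²_MAP = 4.1060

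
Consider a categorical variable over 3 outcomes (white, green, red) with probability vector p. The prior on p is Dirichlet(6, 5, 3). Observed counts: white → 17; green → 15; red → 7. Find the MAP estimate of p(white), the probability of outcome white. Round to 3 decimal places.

The posterior is Dirichlet(αᵢ + nᵢ) = Dirichlet(23, 20, 10).
For a Dirichlet(a₁,…,a_K) with all aᵢ > 1, the mode has j-th component (aⱼ − 1)/(Σaᵢ − K).
Here Σaᵢ = 53 and K = 3, so p(white) = (23 − 1)/(53 − 3) = 22/50 ≈ 0.440.

MAP estimate of p(white) = 0.440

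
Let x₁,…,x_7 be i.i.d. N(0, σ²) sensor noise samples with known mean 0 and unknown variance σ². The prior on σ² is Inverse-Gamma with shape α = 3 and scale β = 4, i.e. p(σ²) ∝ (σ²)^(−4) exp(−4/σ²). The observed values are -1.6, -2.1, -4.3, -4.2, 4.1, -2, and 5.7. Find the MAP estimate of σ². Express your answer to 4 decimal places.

σ̂²_MAP = 6.9600

Sum of squared deviations about the known mean: SS = (-1.6−0)² + (-2.1−0)² + (-4.3−0)² + (-4.2−0)² + (4.1−0)² + (-2−0)² + (5.7−0)² = 96.4.
The Normal likelihood contributes (σ²)^(−n/2) exp(−SS/(2σ²)), so the posterior is Inverse-Gamma(α + n/2, β + SS/2) = Inverse-Gamma(6.5, 52.2).
The mode of Inverse-Gamma(a, b) is b/(a+1) = 52.2/7.5 ≈ 6.9600.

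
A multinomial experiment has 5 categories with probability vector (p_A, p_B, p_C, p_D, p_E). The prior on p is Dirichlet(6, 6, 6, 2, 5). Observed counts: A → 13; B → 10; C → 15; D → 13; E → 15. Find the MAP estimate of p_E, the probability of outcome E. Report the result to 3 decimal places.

MAP estimate of p_E = 0.221

The posterior is Dirichlet(αᵢ + nᵢ) = Dirichlet(19, 16, 21, 15, 20).
For a Dirichlet(a₁,…,a_K) with all aᵢ > 1, the mode has j-th component (aⱼ − 1)/(Σaᵢ − K).
Here Σaᵢ = 91 and K = 5, so p_E = (20 − 1)/(91 − 5) = 19/86 ≈ 0.221.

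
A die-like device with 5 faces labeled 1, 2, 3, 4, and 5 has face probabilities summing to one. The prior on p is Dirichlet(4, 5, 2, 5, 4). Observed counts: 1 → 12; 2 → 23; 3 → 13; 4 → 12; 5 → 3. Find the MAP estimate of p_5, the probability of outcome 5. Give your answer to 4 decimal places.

The posterior is Dirichlet(αᵢ + nᵢ) = Dirichlet(16, 28, 15, 17, 7).
For a Dirichlet(a₁,…,a_K) with all aᵢ > 1, the mode has j-th component (aⱼ − 1)/(Σaᵢ − K).
Here Σaᵢ = 83 and K = 5, so p_5 = (7 − 1)/(83 − 5) = 6/78 ≈ 0.0769.

MAP estimate: 0.0769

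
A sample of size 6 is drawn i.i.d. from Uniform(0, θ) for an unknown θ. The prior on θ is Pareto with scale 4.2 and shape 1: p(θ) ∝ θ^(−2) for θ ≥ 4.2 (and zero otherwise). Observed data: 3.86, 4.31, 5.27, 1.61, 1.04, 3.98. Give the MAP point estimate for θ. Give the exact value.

The Uniform(0, θ) likelihood is θ^(−n) for θ ≥ max(xᵢ), zero otherwise. Here max(xᵢ) = 5.27.
Posterior ∝ θ^(−2) · θ^(−6) = θ^(−8) on θ ≥ max(4.2, 5.27) = 5.27.
This density is strictly decreasing in θ, so the posterior mode lies at the lower boundary of the support.

θ̂_MAP = 5.27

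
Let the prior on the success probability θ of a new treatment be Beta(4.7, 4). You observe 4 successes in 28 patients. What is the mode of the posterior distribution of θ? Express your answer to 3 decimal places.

θ̂_MAP = 0.222

Prior: Beta(4.7, 4).
Data: 4 successes in 28 trials. The binomial likelihood contributes θ^4(1−θ)^24, so the posterior is Beta(4.7+4, 4+24) = Beta(8.7, 28).
For Beta(a, b) with a, b > 1 the mode is (a−1)/(a+b−2) = 7.7/34.7 ≈ 0.222.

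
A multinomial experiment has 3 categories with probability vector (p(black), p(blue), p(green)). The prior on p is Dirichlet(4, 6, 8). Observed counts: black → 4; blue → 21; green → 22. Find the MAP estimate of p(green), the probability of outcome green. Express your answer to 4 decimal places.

The posterior is Dirichlet(αᵢ + nᵢ) = Dirichlet(8, 27, 30).
For a Dirichlet(a₁,…,a_K) with all aᵢ > 1, the mode has j-th component (aⱼ − 1)/(Σaᵢ − K).
Here Σaᵢ = 65 and K = 3, so p(green) = (30 − 1)/(65 − 3) = 29/62 ≈ 0.4677.

MAP estimate of p(green) = 0.4677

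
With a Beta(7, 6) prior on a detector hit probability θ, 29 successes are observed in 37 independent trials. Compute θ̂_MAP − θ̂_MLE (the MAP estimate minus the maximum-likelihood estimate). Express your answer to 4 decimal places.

MAP − MLE = -0.0546

Posterior is Beta(36, 14); MAP = (36−1)/(50−2) = 35/48 ≈ 0.72917.
MLE ignores the prior: θ̂_MLE = k/n = 29/37 ≈ 0.78378.
Difference = 35/48 − 29/37 = -97/1776 ≈ -0.0546.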